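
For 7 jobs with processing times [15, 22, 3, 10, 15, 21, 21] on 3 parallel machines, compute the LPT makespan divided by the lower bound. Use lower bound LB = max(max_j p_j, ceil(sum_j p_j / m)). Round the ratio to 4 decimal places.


LPT order: [22, 21, 21, 15, 15, 10, 3]
Machine loads after assignment: [35, 36, 36]
LPT makespan = 36
Lower bound = max(max_job, ceil(total/3)) = max(22, 36) = 36
Ratio = 36 / 36 = 1.0

1.0


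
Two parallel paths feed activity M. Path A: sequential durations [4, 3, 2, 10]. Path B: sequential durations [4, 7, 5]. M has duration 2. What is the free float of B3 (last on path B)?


ES(B3) = sum of predecessors on chain B = 11
EF(B3) = ES + duration = 11 + 5 = 16
Successor of B3 is M. ES(M) = max(sum(A), sum(B)) = max(19, 16) = 19
Free float = ES(successor) - EF(current) = 19 - 16 = 3

3


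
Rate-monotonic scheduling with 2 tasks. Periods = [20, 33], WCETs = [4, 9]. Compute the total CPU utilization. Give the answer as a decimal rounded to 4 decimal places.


Compute individual utilizations (exact fractions):
  Task 1: C/T = 4/20 = 1/5 (approx. 0.2)
  Task 2: C/T = 9/33 = 3/11 (approx. 0.2727)
Total utilization U = 1/5 + 3/11 = 26/55
Rounded to 4 decimal places: U = 0.4727
RM (Liu & Layland) bound for 2 tasks = 0.828427; compare with U = 26/55 (approx. 0.472727)
U <= bound, so schedulable by RM sufficient condition.

0.4727


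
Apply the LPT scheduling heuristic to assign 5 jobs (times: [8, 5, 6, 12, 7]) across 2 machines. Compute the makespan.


Sort jobs in decreasing order (LPT): [12, 8, 7, 6, 5]
Assign each job to the least loaded machine:
  Machine 1: jobs [12, 6], load = 18
  Machine 2: jobs [8, 7, 5], load = 20
Makespan = max load = 20

20


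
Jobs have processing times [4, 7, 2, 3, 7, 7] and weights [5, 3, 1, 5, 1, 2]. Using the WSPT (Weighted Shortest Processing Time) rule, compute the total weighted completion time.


Compute p/w ratios and sort ascending (WSPT): [(3, 5), (4, 5), (2, 1), (7, 3), (7, 2), (7, 1)]
Compute weighted completion times:
  Job (p=3,w=5): C=3, w*C=5*3=15
  Job (p=4,w=5): C=7, w*C=5*7=35
  Job (p=2,w=1): C=9, w*C=1*9=9
  Job (p=7,w=3): C=16, w*C=3*16=48
  Job (p=7,w=2): C=23, w*C=2*23=46
  Job (p=7,w=1): C=30, w*C=1*30=30
Total weighted completion time = 183

183


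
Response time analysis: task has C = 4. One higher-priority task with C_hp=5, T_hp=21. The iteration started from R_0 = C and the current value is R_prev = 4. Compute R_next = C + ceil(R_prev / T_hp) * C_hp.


R_next = C + ceil(R_prev / T_hp) * C_hp
ceil(4 / 21) = ceil(0.1905) = 1
Interference = 1 * 5 = 5
R_next = 4 + 5 = 9

9


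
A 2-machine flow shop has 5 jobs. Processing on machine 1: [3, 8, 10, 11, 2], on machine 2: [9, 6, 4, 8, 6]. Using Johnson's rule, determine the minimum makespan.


Apply Johnson's rule:
  Group 1 (a <= b): [(5, 2, 6), (1, 3, 9)]
  Group 2 (a > b): [(4, 11, 8), (2, 8, 6), (3, 10, 4)]
Optimal job order: [5, 1, 4, 2, 3]
Schedule:
  Job 5: M1 done at 2, M2 done at 8
  Job 1: M1 done at 5, M2 done at 17
  Job 4: M1 done at 16, M2 done at 25
  Job 2: M1 done at 24, M2 done at 31
  Job 3: M1 done at 34, M2 done at 38
Makespan = 38

38


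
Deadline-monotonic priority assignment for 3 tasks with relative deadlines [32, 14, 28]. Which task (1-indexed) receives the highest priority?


Sort tasks by relative deadline (ascending):
  Task 2: deadline = 14
  Task 3: deadline = 28
  Task 1: deadline = 32
Priority order (highest first): [2, 3, 1]
Highest priority task = 2

2


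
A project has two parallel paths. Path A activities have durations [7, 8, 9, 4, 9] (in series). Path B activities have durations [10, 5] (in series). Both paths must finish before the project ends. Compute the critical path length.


Path A total = 7 + 8 + 9 + 4 + 9 = 37
Path B total = 10 + 5 = 15
Critical path = longest path = max(37, 15) = 37

37


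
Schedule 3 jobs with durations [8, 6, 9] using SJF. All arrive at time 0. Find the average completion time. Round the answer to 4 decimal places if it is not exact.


SJF order (ascending): [6, 8, 9]
Completion times:
  Job 1: burst=6, C=6
  Job 2: burst=8, C=14
  Job 3: burst=9, C=23
Average completion = 43/3 = 14.3333

14.3333


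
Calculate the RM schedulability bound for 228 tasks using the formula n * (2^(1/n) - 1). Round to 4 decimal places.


Compute 2^(1/228) = 1.0030447451
Subtract 1: 1.0030447451 - 1 = 0.0030447451
Multiply by n: 228 * 0.0030447451 = 0.6942018828
Round to 4 dp: 0.6942

0.6942


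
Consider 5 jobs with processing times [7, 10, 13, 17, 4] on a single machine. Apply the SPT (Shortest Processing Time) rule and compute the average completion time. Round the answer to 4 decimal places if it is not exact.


Sort jobs by processing time (SPT order): [4, 7, 10, 13, 17]
Compute completion times sequentially:
  Job 1: processing = 4, completes at 4
  Job 2: processing = 7, completes at 11
  Job 3: processing = 10, completes at 21
  Job 4: processing = 13, completes at 34
  Job 5: processing = 17, completes at 51
Sum of completion times = 121
Average completion time = 121/5 = 24.2

24.2


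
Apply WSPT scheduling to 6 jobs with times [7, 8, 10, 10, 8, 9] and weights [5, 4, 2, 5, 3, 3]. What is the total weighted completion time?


Compute p/w ratios and sort ascending (WSPT): [(7, 5), (8, 4), (10, 5), (8, 3), (9, 3), (10, 2)]
Compute weighted completion times:
  Job (p=7,w=5): C=7, w*C=5*7=35
  Job (p=8,w=4): C=15, w*C=4*15=60
  Job (p=10,w=5): C=25, w*C=5*25=125
  Job (p=8,w=3): C=33, w*C=3*33=99
  Job (p=9,w=3): C=42, w*C=3*42=126
  Job (p=10,w=2): C=52, w*C=2*52=104
Total weighted completion time = 549

549


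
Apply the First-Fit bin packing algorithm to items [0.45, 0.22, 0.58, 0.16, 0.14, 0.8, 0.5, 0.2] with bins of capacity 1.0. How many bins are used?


Place items sequentially using First-Fit:
  Item 0.45 -> new Bin 1
  Item 0.22 -> Bin 1 (now 0.67)
  Item 0.58 -> new Bin 2
  Item 0.16 -> Bin 1 (now 0.83)
  Item 0.14 -> Bin 1 (now 0.97)
  Item 0.8 -> new Bin 3
  Item 0.5 -> new Bin 4
  Item 0.2 -> Bin 2 (now 0.78)
Total bins used = 4

4


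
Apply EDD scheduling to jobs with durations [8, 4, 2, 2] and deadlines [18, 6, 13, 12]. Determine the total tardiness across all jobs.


Sort by due date (EDD order): [(4, 6), (2, 12), (2, 13), (8, 18)]
Compute completion times and tardiness:
  Job 1: p=4, d=6, C=4, tardiness=max(0,4-6)=0
  Job 2: p=2, d=12, C=6, tardiness=max(0,6-12)=0
  Job 3: p=2, d=13, C=8, tardiness=max(0,8-13)=0
  Job 4: p=8, d=18, C=16, tardiness=max(0,16-18)=0
Total tardiness = 0

0


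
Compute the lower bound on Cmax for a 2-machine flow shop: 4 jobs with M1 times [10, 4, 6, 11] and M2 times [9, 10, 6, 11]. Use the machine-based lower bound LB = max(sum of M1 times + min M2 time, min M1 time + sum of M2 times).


LB1 = sum(M1 times) + min(M2 times) = 31 + 6 = 37
LB2 = min(M1 times) + sum(M2 times) = 4 + 36 = 40
Lower bound = max(LB1, LB2) = max(37, 40) = 40

40


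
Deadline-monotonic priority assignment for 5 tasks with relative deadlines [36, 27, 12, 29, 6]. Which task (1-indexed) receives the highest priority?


Sort tasks by relative deadline (ascending):
  Task 5: deadline = 6
  Task 3: deadline = 12
  Task 2: deadline = 27
  Task 4: deadline = 29
  Task 1: deadline = 36
Priority order (highest first): [5, 3, 2, 4, 1]
Highest priority task = 5

5


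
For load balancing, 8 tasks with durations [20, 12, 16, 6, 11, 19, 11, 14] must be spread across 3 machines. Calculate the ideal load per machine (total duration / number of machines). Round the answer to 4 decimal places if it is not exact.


Total processing time = 20 + 12 + 16 + 6 + 11 + 19 + 11 + 14 = 109
Number of machines = 3
Ideal balanced load = 109 / 3 = 36.3333

36.3333


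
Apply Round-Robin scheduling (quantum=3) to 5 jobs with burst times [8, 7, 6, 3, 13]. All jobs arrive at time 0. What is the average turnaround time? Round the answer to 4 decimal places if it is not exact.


Time quantum = 3
Execution trace:
  J1 runs 3 units, time = 3
  J2 runs 3 units, time = 6
  J3 runs 3 units, time = 9
  J4 runs 3 units, time = 12
  J5 runs 3 units, time = 15
  J1 runs 3 units, time = 18
  J2 runs 3 units, time = 21
  J3 runs 3 units, time = 24
  J5 runs 3 units, time = 27
  J1 runs 2 units, time = 29
  J2 runs 1 units, time = 30
  J5 runs 3 units, time = 33
  J5 runs 3 units, time = 36
  J5 runs 1 units, time = 37
Finish times: [29, 30, 24, 12, 37]
Average turnaround = 132/5 = 26.4

26.4


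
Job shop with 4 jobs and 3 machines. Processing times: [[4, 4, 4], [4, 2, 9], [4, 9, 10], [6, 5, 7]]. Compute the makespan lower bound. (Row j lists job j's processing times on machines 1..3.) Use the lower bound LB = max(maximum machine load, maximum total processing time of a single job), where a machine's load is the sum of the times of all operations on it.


Machine loads:
  Machine 1: 4 + 4 + 4 + 6 = 18
  Machine 2: 4 + 2 + 9 + 5 = 20
  Machine 3: 4 + 9 + 10 + 7 = 30
Max machine load = 30
Job totals:
  Job 1: 12
  Job 2: 15
  Job 3: 23
  Job 4: 18
Max job total = 23
Lower bound = max(30, 23) = 30

30


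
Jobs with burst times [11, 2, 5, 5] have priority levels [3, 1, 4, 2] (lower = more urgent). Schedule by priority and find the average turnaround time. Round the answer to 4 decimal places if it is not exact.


Sort by priority (ascending = highest first):
Order: [(1, 2), (2, 5), (3, 11), (4, 5)]
Completion times:
  Priority 1, burst=2, C=2
  Priority 2, burst=5, C=7
  Priority 3, burst=11, C=18
  Priority 4, burst=5, C=23
Average turnaround = 50/4 = 12.5

12.5


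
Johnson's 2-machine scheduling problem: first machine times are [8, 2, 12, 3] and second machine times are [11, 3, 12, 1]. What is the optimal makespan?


Apply Johnson's rule:
  Group 1 (a <= b): [(2, 2, 3), (1, 8, 11), (3, 12, 12)]
  Group 2 (a > b): [(4, 3, 1)]
Optimal job order: [2, 1, 3, 4]
Schedule:
  Job 2: M1 done at 2, M2 done at 5
  Job 1: M1 done at 10, M2 done at 21
  Job 3: M1 done at 22, M2 done at 34
  Job 4: M1 done at 25, M2 done at 35
Makespan = 35

35


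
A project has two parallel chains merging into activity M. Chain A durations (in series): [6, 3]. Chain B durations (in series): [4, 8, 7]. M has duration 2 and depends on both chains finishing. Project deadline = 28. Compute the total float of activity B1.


Forward pass: ES(B1) = sum of predecessors on chain B = 0
EF = ES + duration = 0 + 4 = 4
Backward pass: LF(M) = deadline = 28; LS(M) = 28 - 2 = 26
LF(B1) = LS(M) - sum(successors on chain B) = 26 - 15 = 11
LS = LF - duration = 11 - 4 = 7
Total float = LS - ES = 7 - 0 = 7

7


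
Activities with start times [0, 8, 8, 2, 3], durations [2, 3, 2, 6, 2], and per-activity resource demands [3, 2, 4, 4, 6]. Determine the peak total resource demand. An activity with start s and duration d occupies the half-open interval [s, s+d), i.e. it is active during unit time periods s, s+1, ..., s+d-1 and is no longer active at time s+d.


Each activity i is active on [start_i, start_i + duration_i).
Compute total resource usage per time slot:
  t=0: active resources = [3], total = 3
  t=1: active resources = [3], total = 3
  t=2: active resources = [4], total = 4
  t=3: active resources = [4, 6], total = 10
  t=4: active resources = [4, 6], total = 10
  t=5: active resources = [4], total = 4
  t=6: active resources = [4], total = 4
  t=7: active resources = [4], total = 4
  t=8: active resources = [2, 4], total = 6
  t=9: active resources = [2, 4], total = 6
  t=10: active resources = [2], total = 2
Peak resource demand = 10

10


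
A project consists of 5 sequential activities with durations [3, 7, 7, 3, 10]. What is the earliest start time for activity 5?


Activity 5 starts after activities 1 through 4 complete.
Predecessor durations: [3, 7, 7, 3]
ES = 3 + 7 + 7 + 3 = 20

20


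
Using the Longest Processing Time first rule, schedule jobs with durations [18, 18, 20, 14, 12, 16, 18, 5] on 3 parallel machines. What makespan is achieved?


Sort jobs in decreasing order (LPT): [20, 18, 18, 18, 16, 14, 12, 5]
Assign each job to the least loaded machine:
  Machine 1: jobs [20, 14, 12], load = 46
  Machine 2: jobs [18, 18], load = 36
  Machine 3: jobs [18, 16, 5], load = 39
Makespan = max load = 46

46


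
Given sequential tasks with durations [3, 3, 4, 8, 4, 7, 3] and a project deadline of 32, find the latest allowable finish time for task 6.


LF(activity 6) = deadline - sum of successor durations
Successors: activities 7 through 7 with durations [3]
Sum of successor durations = 3
LF = 32 - 3 = 29

29


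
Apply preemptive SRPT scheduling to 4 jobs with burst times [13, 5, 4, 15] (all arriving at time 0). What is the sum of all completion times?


Since all jobs arrive at t=0, SRPT equals SPT ordering.
SPT order: [4, 5, 13, 15]
Completion times:
  Job 1: p=4, C=4
  Job 2: p=5, C=9
  Job 3: p=13, C=22
  Job 4: p=15, C=37
Total completion time = 4 + 9 + 22 + 37 = 72

72


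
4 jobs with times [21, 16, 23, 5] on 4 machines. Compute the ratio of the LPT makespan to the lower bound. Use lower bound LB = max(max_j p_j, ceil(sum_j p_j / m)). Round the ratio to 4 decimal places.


LPT order: [23, 21, 16, 5]
Machine loads after assignment: [23, 21, 16, 5]
LPT makespan = 23
Lower bound = max(max_job, ceil(total/4)) = max(23, 17) = 23
Ratio = 23 / 23 = 1.0

1.0


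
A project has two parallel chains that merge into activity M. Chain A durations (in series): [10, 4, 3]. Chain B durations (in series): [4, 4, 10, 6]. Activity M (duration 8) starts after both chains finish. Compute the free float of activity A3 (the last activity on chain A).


ES(A3) = sum of predecessors on chain A = 14
EF(A3) = ES + duration = 14 + 3 = 17
Successor of A3 is M. ES(M) = max(sum(A), sum(B)) = max(17, 24) = 24
Free float = ES(successor) - EF(current) = 24 - 17 = 7

7


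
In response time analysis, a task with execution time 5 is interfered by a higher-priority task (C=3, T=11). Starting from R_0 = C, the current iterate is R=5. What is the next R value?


R_next = C + ceil(R_prev / T_hp) * C_hp
ceil(5 / 11) = ceil(0.4545) = 1
Interference = 1 * 3 = 3
R_next = 5 + 3 = 8

8


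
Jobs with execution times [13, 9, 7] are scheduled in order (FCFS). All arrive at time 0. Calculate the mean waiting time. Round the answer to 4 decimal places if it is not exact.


FCFS order (as given): [13, 9, 7]
Waiting times:
  Job 1: wait = 0
  Job 2: wait = 13
  Job 3: wait = 22
Sum of waiting times = 35
Average waiting time = 35/3 = 11.6667

11.6667


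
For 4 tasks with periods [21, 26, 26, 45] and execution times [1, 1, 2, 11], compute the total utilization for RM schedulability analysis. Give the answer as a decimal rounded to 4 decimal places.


Compute individual utilizations (exact fractions):
  Task 1: C/T = 1/21 (approx. 0.0476)
  Task 2: C/T = 1/26 (approx. 0.0385)
  Task 3: C/T = 2/26 = 1/13 (approx. 0.0769)
  Task 4: C/T = 11/45 (approx. 0.2444)
Total utilization U = 1/21 + 1/26 + 1/13 + 11/45 = 3337/8190
Rounded to 4 decimal places: U = 0.4074
RM (Liu & Layland) bound for 4 tasks = 0.756828; compare with U = 3337/8190 (approx. 0.407448)
U <= bound, so schedulable by RM sufficient condition.

0.4074


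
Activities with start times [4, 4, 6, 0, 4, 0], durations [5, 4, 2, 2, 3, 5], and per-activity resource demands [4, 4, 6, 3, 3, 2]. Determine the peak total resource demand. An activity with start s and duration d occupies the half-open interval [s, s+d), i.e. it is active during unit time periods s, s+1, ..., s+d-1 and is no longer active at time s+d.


Each activity i is active on [start_i, start_i + duration_i).
Compute total resource usage per time slot:
  t=0: active resources = [3, 2], total = 5
  t=1: active resources = [3, 2], total = 5
  t=2: active resources = [2], total = 2
  t=3: active resources = [2], total = 2
  t=4: active resources = [4, 4, 3, 2], total = 13
  t=5: active resources = [4, 4, 3], total = 11
  t=6: active resources = [4, 4, 6, 3], total = 17
  t=7: active resources = [4, 4, 6], total = 14
  t=8: active resources = [4], total = 4
Peak resource demand = 17

17


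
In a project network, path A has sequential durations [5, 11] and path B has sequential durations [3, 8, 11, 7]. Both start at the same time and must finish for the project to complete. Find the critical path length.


Path A total = 5 + 11 = 16
Path B total = 3 + 8 + 11 + 7 = 29
Critical path = longest path = max(16, 29) = 29

29


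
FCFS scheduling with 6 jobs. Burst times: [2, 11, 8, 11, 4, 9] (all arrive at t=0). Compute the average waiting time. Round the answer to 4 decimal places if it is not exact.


FCFS order (as given): [2, 11, 8, 11, 4, 9]
Waiting times:
  Job 1: wait = 0
  Job 2: wait = 2
  Job 3: wait = 13
  Job 4: wait = 21
  Job 5: wait = 32
  Job 6: wait = 36
Sum of waiting times = 104
Average waiting time = 104/6 = 17.3333

17.3333


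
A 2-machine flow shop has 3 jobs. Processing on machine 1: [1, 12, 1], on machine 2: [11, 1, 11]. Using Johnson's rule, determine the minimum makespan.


Apply Johnson's rule:
  Group 1 (a <= b): [(1, 1, 11), (3, 1, 11)]
  Group 2 (a > b): [(2, 12, 1)]
Optimal job order: [1, 3, 2]
Schedule:
  Job 1: M1 done at 1, M2 done at 12
  Job 3: M1 done at 2, M2 done at 23
  Job 2: M1 done at 14, M2 done at 24
Makespan = 24

24


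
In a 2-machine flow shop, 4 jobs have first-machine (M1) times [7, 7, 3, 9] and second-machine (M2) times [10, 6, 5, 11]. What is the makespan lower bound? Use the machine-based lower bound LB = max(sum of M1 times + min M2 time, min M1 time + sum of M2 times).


LB1 = sum(M1 times) + min(M2 times) = 26 + 5 = 31
LB2 = min(M1 times) + sum(M2 times) = 3 + 32 = 35
Lower bound = max(LB1, LB2) = max(31, 35) = 35

35


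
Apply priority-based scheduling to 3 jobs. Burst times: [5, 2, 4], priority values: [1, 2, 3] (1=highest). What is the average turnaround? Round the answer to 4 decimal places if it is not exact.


Sort by priority (ascending = highest first):
Order: [(1, 5), (2, 2), (3, 4)]
Completion times:
  Priority 1, burst=5, C=5
  Priority 2, burst=2, C=7
  Priority 3, burst=4, C=11
Average turnaround = 23/3 = 7.6667

7.6667


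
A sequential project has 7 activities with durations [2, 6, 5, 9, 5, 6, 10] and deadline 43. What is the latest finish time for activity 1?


LF(activity 1) = deadline - sum of successor durations
Successors: activities 2 through 7 with durations [6, 5, 9, 5, 6, 10]
Sum of successor durations = 41
LF = 43 - 41 = 2

2


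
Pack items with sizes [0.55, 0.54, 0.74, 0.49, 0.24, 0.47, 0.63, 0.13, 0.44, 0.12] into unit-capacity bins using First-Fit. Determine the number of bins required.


Place items sequentially using First-Fit:
  Item 0.55 -> new Bin 1
  Item 0.54 -> new Bin 2
  Item 0.74 -> new Bin 3
  Item 0.49 -> new Bin 4
  Item 0.24 -> Bin 1 (now 0.79)
  Item 0.47 -> Bin 4 (now 0.96)
  Item 0.63 -> new Bin 5
  Item 0.13 -> Bin 1 (now 0.92)
  Item 0.44 -> Bin 2 (now 0.98)
  Item 0.12 -> Bin 3 (now 0.86)
Total bins used = 5

5


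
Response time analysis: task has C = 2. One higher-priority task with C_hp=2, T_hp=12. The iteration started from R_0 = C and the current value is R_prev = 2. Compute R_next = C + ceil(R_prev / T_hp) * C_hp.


R_next = C + ceil(R_prev / T_hp) * C_hp
ceil(2 / 12) = ceil(0.1667) = 1
Interference = 1 * 2 = 2
R_next = 2 + 2 = 4

4


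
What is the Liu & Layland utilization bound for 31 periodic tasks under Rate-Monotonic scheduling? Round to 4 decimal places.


Compute 2^(1/31) = 1.0226114356
Subtract 1: 1.0226114356 - 1 = 0.0226114356
Multiply by n: 31 * 0.0226114356 = 0.7009545036
Round to 4 dp: 0.7010

0.7010


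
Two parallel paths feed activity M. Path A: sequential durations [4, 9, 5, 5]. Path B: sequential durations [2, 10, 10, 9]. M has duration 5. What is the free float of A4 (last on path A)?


ES(A4) = sum of predecessors on chain A = 18
EF(A4) = ES + duration = 18 + 5 = 23
Successor of A4 is M. ES(M) = max(sum(A), sum(B)) = max(23, 31) = 31
Free float = ES(successor) - EF(current) = 31 - 23 = 8

8


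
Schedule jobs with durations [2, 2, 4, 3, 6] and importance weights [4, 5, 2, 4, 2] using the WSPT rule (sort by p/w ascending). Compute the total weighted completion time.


Compute p/w ratios and sort ascending (WSPT): [(2, 5), (2, 4), (3, 4), (4, 2), (6, 2)]
Compute weighted completion times:
  Job (p=2,w=5): C=2, w*C=5*2=10
  Job (p=2,w=4): C=4, w*C=4*4=16
  Job (p=3,w=4): C=7, w*C=4*7=28
  Job (p=4,w=2): C=11, w*C=2*11=22
  Job (p=6,w=2): C=17, w*C=2*17=34
Total weighted completion time = 110

110


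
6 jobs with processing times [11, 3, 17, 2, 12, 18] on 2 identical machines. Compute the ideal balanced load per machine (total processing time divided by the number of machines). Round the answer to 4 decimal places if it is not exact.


Total processing time = 11 + 3 + 17 + 2 + 12 + 18 = 63
Number of machines = 2
Ideal balanced load = 63 / 2 = 31.5

31.5


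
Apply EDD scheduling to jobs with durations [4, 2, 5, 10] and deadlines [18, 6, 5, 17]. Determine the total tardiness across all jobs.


Sort by due date (EDD order): [(5, 5), (2, 6), (10, 17), (4, 18)]
Compute completion times and tardiness:
  Job 1: p=5, d=5, C=5, tardiness=max(0,5-5)=0
  Job 2: p=2, d=6, C=7, tardiness=max(0,7-6)=1
  Job 3: p=10, d=17, C=17, tardiness=max(0,17-17)=0
  Job 4: p=4, d=18, C=21, tardiness=max(0,21-18)=3
Total tardiness = 4

4


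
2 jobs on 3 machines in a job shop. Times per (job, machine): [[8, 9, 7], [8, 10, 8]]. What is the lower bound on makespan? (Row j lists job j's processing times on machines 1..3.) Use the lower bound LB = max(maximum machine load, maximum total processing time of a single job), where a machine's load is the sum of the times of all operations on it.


Machine loads:
  Machine 1: 8 + 8 = 16
  Machine 2: 9 + 10 = 19
  Machine 3: 7 + 8 = 15
Max machine load = 19
Job totals:
  Job 1: 24
  Job 2: 26
Max job total = 26
Lower bound = max(19, 26) = 26

26


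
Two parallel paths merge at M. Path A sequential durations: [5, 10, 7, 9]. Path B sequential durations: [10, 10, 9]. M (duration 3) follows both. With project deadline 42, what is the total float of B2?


Forward pass: ES(B2) = sum of predecessors on chain B = 10
EF = ES + duration = 10 + 10 = 20
Backward pass: LF(M) = deadline = 42; LS(M) = 42 - 3 = 39
LF(B2) = LS(M) - sum(successors on chain B) = 39 - 9 = 30
LS = LF - duration = 30 - 10 = 20
Total float = LS - ES = 20 - 10 = 10

10


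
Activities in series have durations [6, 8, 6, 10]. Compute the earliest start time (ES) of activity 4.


Activity 4 starts after activities 1 through 3 complete.
Predecessor durations: [6, 8, 6]
ES = 6 + 8 + 6 = 20

20


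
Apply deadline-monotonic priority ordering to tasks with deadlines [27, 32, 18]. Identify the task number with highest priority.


Sort tasks by relative deadline (ascending):
  Task 3: deadline = 18
  Task 1: deadline = 27
  Task 2: deadline = 32
Priority order (highest first): [3, 1, 2]
Highest priority task = 3

3


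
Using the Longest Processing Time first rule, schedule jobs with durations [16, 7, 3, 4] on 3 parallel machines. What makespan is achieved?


Sort jobs in decreasing order (LPT): [16, 7, 4, 3]
Assign each job to the least loaded machine:
  Machine 1: jobs [16], load = 16
  Machine 2: jobs [7], load = 7
  Machine 3: jobs [4, 3], load = 7
Makespan = max load = 16

16


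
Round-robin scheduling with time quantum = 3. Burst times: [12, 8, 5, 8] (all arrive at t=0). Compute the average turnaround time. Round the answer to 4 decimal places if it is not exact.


Time quantum = 3
Execution trace:
  J1 runs 3 units, time = 3
  J2 runs 3 units, time = 6
  J3 runs 3 units, time = 9
  J4 runs 3 units, time = 12
  J1 runs 3 units, time = 15
  J2 runs 3 units, time = 18
  J3 runs 2 units, time = 20
  J4 runs 3 units, time = 23
  J1 runs 3 units, time = 26
  J2 runs 2 units, time = 28
  J4 runs 2 units, time = 30
  J1 runs 3 units, time = 33
Finish times: [33, 28, 20, 30]
Average turnaround = 111/4 = 27.75

27.75


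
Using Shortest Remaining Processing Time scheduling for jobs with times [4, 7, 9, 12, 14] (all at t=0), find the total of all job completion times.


Since all jobs arrive at t=0, SRPT equals SPT ordering.
SPT order: [4, 7, 9, 12, 14]
Completion times:
  Job 1: p=4, C=4
  Job 2: p=7, C=11
  Job 3: p=9, C=20
  Job 4: p=12, C=32
  Job 5: p=14, C=46
Total completion time = 4 + 11 + 20 + 32 + 46 = 113

113


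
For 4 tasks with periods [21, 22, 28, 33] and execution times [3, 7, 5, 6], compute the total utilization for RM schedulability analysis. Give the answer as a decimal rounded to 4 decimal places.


Compute individual utilizations (exact fractions):
  Task 1: C/T = 3/21 = 1/7 (approx. 0.1429)
  Task 2: C/T = 7/22 (approx. 0.3182)
  Task 3: C/T = 5/28 (approx. 0.1786)
  Task 4: C/T = 6/33 = 2/11 (approx. 0.1818)
Total utilization U = 1/7 + 7/22 + 5/28 + 2/11 = 23/28
Rounded to 4 decimal places: U = 0.8214
RM (Liu & Layland) bound for 4 tasks = 0.756828; compare with U = 23/28 (approx. 0.821429)
bound < U <= 1, so the RM sufficient condition is not met (inconclusive; an exact test such as response-time analysis is needed).

0.8214


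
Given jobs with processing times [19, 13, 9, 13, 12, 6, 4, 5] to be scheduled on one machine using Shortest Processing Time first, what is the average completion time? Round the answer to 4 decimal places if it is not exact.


Sort jobs by processing time (SPT order): [4, 5, 6, 9, 12, 13, 13, 19]
Compute completion times sequentially:
  Job 1: processing = 4, completes at 4
  Job 2: processing = 5, completes at 9
  Job 3: processing = 6, completes at 15
  Job 4: processing = 9, completes at 24
  Job 5: processing = 12, completes at 36
  Job 6: processing = 13, completes at 49
  Job 7: processing = 13, completes at 62
  Job 8: processing = 19, completes at 81
Sum of completion times = 280
Average completion time = 280/8 = 35.0

35.0


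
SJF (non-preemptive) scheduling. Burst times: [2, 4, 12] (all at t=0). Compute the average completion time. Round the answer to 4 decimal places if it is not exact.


SJF order (ascending): [2, 4, 12]
Completion times:
  Job 1: burst=2, C=2
  Job 2: burst=4, C=6
  Job 3: burst=12, C=18
Average completion = 26/3 = 8.6667

8.6667


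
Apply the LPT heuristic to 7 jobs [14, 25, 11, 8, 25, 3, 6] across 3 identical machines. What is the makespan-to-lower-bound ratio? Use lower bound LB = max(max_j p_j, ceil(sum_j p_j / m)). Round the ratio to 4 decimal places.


LPT order: [25, 25, 14, 11, 8, 6, 3]
Machine loads after assignment: [33, 31, 28]
LPT makespan = 33
Lower bound = max(max_job, ceil(total/3)) = max(25, 31) = 31
Ratio = 33 / 31 = 1.0645

1.0645


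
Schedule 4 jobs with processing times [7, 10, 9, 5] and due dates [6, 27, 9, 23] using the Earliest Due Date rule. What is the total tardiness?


Sort by due date (EDD order): [(7, 6), (9, 9), (5, 23), (10, 27)]
Compute completion times and tardiness:
  Job 1: p=7, d=6, C=7, tardiness=max(0,7-6)=1
  Job 2: p=9, d=9, C=16, tardiness=max(0,16-9)=7
  Job 3: p=5, d=23, C=21, tardiness=max(0,21-23)=0
  Job 4: p=10, d=27, C=31, tardiness=max(0,31-27)=4
Total tardiness = 12

12


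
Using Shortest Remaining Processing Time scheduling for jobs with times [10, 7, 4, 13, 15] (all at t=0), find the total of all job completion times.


Since all jobs arrive at t=0, SRPT equals SPT ordering.
SPT order: [4, 7, 10, 13, 15]
Completion times:
  Job 1: p=4, C=4
  Job 2: p=7, C=11
  Job 3: p=10, C=21
  Job 4: p=13, C=34
  Job 5: p=15, C=49
Total completion time = 4 + 11 + 21 + 34 + 49 = 119

119


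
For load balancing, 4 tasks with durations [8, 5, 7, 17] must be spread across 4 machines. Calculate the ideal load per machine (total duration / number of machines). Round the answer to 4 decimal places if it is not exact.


Total processing time = 8 + 5 + 7 + 17 = 37
Number of machines = 4
Ideal balanced load = 37 / 4 = 9.25

9.25


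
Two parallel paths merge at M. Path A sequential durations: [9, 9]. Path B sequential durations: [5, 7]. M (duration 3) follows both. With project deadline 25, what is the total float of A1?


Forward pass: ES(A1) = sum of predecessors on chain A = 0
EF = ES + duration = 0 + 9 = 9
Backward pass: LF(M) = deadline = 25; LS(M) = 25 - 3 = 22
LF(A1) = LS(M) - sum(successors on chain A) = 22 - 9 = 13
LS = LF - duration = 13 - 9 = 4
Total float = LS - ES = 4 - 0 = 4

4


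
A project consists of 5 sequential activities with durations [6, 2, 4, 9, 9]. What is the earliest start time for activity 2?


Activity 2 starts after activities 1 through 1 complete.
Predecessor durations: [6]
ES = 6 = 6

6


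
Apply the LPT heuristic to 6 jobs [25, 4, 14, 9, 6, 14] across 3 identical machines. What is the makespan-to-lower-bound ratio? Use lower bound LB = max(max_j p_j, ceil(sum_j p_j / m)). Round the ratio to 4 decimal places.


LPT order: [25, 14, 14, 9, 6, 4]
Machine loads after assignment: [25, 23, 24]
LPT makespan = 25
Lower bound = max(max_job, ceil(total/3)) = max(25, 24) = 25
Ratio = 25 / 25 = 1.0

1.0


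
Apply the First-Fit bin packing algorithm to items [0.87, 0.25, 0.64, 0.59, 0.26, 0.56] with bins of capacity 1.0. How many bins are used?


Place items sequentially using First-Fit:
  Item 0.87 -> new Bin 1
  Item 0.25 -> new Bin 2
  Item 0.64 -> Bin 2 (now 0.89)
  Item 0.59 -> new Bin 3
  Item 0.26 -> Bin 3 (now 0.85)
  Item 0.56 -> new Bin 4
Total bins used = 4

4


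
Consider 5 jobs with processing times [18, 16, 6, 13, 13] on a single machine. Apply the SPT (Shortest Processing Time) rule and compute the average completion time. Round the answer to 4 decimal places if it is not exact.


Sort jobs by processing time (SPT order): [6, 13, 13, 16, 18]
Compute completion times sequentially:
  Job 1: processing = 6, completes at 6
  Job 2: processing = 13, completes at 19
  Job 3: processing = 13, completes at 32
  Job 4: processing = 16, completes at 48
  Job 5: processing = 18, completes at 66
Sum of completion times = 171
Average completion time = 171/5 = 34.2

34.2


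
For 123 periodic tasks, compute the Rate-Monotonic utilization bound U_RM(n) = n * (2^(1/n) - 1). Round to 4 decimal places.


Compute 2^(1/123) = 1.0056512513
Subtract 1: 1.0056512513 - 1 = 0.0056512513
Multiply by n: 123 * 0.0056512513 = 0.6951039099
Round to 4 dp: 0.6951

0.6951


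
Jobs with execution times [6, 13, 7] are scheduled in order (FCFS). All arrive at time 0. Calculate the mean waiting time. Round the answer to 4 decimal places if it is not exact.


FCFS order (as given): [6, 13, 7]
Waiting times:
  Job 1: wait = 0
  Job 2: wait = 6
  Job 3: wait = 19
Sum of waiting times = 25
Average waiting time = 25/3 = 8.3333

8.3333


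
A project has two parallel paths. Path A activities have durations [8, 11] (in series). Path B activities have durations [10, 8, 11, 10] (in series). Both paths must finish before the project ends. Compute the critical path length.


Path A total = 8 + 11 = 19
Path B total = 10 + 8 + 11 + 10 = 39
Critical path = longest path = max(19, 39) = 39

39


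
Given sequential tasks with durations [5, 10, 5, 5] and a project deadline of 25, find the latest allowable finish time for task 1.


LF(activity 1) = deadline - sum of successor durations
Successors: activities 2 through 4 with durations [10, 5, 5]
Sum of successor durations = 20
LF = 25 - 20 = 5

5


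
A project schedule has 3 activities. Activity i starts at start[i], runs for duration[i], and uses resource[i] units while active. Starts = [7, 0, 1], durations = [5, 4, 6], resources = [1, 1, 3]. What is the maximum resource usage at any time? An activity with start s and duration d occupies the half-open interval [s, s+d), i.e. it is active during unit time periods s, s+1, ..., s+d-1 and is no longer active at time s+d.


Each activity i is active on [start_i, start_i + duration_i).
Compute total resource usage per time slot:
  t=0: active resources = [1], total = 1
  t=1: active resources = [1, 3], total = 4
  t=2: active resources = [1, 3], total = 4
  t=3: active resources = [1, 3], total = 4
  t=4: active resources = [3], total = 3
  t=5: active resources = [3], total = 3
  t=6: active resources = [3], total = 3
  t=7: active resources = [1], total = 1
  t=8: active resources = [1], total = 1
  t=9: active resources = [1], total = 1
  t=10: active resources = [1], total = 1
  t=11: active resources = [1], total = 1
Peak resource demand = 4

4


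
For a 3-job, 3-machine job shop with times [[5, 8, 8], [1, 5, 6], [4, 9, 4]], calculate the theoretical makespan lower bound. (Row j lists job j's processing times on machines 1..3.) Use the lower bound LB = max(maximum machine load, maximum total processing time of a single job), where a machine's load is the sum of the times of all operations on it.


Machine loads:
  Machine 1: 5 + 1 + 4 = 10
  Machine 2: 8 + 5 + 9 = 22
  Machine 3: 8 + 6 + 4 = 18
Max machine load = 22
Job totals:
  Job 1: 21
  Job 2: 12
  Job 3: 17
Max job total = 21
Lower bound = max(22, 21) = 22

22


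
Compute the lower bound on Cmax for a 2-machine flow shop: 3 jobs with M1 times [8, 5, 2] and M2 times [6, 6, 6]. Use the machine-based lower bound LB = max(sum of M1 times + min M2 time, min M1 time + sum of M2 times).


LB1 = sum(M1 times) + min(M2 times) = 15 + 6 = 21
LB2 = min(M1 times) + sum(M2 times) = 2 + 18 = 20
Lower bound = max(LB1, LB2) = max(21, 20) = 21

21


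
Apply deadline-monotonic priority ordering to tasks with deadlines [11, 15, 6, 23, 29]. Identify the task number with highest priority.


Sort tasks by relative deadline (ascending):
  Task 3: deadline = 6
  Task 1: deadline = 11
  Task 2: deadline = 15
  Task 4: deadline = 23
  Task 5: deadline = 29
Priority order (highest first): [3, 1, 2, 4, 5]
Highest priority task = 3

3


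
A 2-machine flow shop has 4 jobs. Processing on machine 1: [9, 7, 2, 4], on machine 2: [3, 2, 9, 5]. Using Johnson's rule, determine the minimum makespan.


Apply Johnson's rule:
  Group 1 (a <= b): [(3, 2, 9), (4, 4, 5)]
  Group 2 (a > b): [(1, 9, 3), (2, 7, 2)]
Optimal job order: [3, 4, 1, 2]
Schedule:
  Job 3: M1 done at 2, M2 done at 11
  Job 4: M1 done at 6, M2 done at 16
  Job 1: M1 done at 15, M2 done at 19
  Job 2: M1 done at 22, M2 done at 24
Makespan = 24

24


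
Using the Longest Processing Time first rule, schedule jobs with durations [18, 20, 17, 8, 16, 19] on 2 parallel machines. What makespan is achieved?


Sort jobs in decreasing order (LPT): [20, 19, 18, 17, 16, 8]
Assign each job to the least loaded machine:
  Machine 1: jobs [20, 17, 16], load = 53
  Machine 2: jobs [19, 18, 8], load = 45
Makespan = max load = 53

53


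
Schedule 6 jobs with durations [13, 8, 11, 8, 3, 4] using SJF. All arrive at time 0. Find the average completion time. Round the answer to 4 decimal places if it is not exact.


SJF order (ascending): [3, 4, 8, 8, 11, 13]
Completion times:
  Job 1: burst=3, C=3
  Job 2: burst=4, C=7
  Job 3: burst=8, C=15
  Job 4: burst=8, C=23
  Job 5: burst=11, C=34
  Job 6: burst=13, C=47
Average completion = 129/6 = 21.5

21.5


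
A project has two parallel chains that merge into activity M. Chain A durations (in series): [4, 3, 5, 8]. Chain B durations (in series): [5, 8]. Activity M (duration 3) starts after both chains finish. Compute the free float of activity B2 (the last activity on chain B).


ES(B2) = sum of predecessors on chain B = 5
EF(B2) = ES + duration = 5 + 8 = 13
Successor of B2 is M. ES(M) = max(sum(A), sum(B)) = max(20, 13) = 20
Free float = ES(successor) - EF(current) = 20 - 13 = 7

7


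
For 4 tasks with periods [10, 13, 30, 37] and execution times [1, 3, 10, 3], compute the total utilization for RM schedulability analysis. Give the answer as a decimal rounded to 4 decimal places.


Compute individual utilizations (exact fractions):
  Task 1: C/T = 1/10 (approx. 0.1)
  Task 2: C/T = 3/13 (approx. 0.2308)
  Task 3: C/T = 10/30 = 1/3 (approx. 0.3333)
  Task 4: C/T = 3/37 (approx. 0.0811)
Total utilization U = 1/10 + 3/13 + 1/3 + 3/37 = 10753/14430
Rounded to 4 decimal places: U = 0.7452
RM (Liu & Layland) bound for 4 tasks = 0.756828; compare with U = 10753/14430 (approx. 0.745184)
U <= bound, so schedulable by RM sufficient condition.

0.7452


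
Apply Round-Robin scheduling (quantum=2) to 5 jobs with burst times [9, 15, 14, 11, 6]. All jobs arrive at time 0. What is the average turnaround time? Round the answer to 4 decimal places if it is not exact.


Time quantum = 2
Execution trace:
  J1 runs 2 units, time = 2
  J2 runs 2 units, time = 4
  J3 runs 2 units, time = 6
  J4 runs 2 units, time = 8
  J5 runs 2 units, time = 10
  J1 runs 2 units, time = 12
  J2 runs 2 units, time = 14
  J3 runs 2 units, time = 16
  J4 runs 2 units, time = 18
  J5 runs 2 units, time = 20
  J1 runs 2 units, time = 22
  J2 runs 2 units, time = 24
  J3 runs 2 units, time = 26
  J4 runs 2 units, time = 28
  J5 runs 2 units, time = 30
  J1 runs 2 units, time = 32
  J2 runs 2 units, time = 34
  J3 runs 2 units, time = 36
  J4 runs 2 units, time = 38
  J1 runs 1 units, time = 39
  J2 runs 2 units, time = 41
  J3 runs 2 units, time = 43
  J4 runs 2 units, time = 45
  J2 runs 2 units, time = 47
  J3 runs 2 units, time = 49
  J4 runs 1 units, time = 50
  J2 runs 2 units, time = 52
  J3 runs 2 units, time = 54
  J2 runs 1 units, time = 55
Finish times: [39, 55, 54, 50, 30]
Average turnaround = 228/5 = 45.6

45.6


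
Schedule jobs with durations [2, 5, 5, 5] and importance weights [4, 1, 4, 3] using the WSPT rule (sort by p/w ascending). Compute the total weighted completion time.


Compute p/w ratios and sort ascending (WSPT): [(2, 4), (5, 4), (5, 3), (5, 1)]
Compute weighted completion times:
  Job (p=2,w=4): C=2, w*C=4*2=8
  Job (p=5,w=4): C=7, w*C=4*7=28
  Job (p=5,w=3): C=12, w*C=3*12=36
  Job (p=5,w=1): C=17, w*C=1*17=17
Total weighted completion time = 89

89


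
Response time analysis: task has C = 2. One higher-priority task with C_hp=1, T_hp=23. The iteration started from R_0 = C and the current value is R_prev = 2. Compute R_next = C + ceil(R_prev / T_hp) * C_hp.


R_next = C + ceil(R_prev / T_hp) * C_hp
ceil(2 / 23) = ceil(0.087) = 1
Interference = 1 * 1 = 1
R_next = 2 + 1 = 3

3


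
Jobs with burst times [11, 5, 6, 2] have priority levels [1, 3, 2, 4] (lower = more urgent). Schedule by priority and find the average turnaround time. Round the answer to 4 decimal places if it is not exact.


Sort by priority (ascending = highest first):
Order: [(1, 11), (2, 6), (3, 5), (4, 2)]
Completion times:
  Priority 1, burst=11, C=11
  Priority 2, burst=6, C=17
  Priority 3, burst=5, C=22
  Priority 4, burst=2, C=24
Average turnaround = 74/4 = 18.5

18.5


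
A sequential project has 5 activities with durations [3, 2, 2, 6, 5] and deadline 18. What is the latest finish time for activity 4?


LF(activity 4) = deadline - sum of successor durations
Successors: activities 5 through 5 with durations [5]
Sum of successor durations = 5
LF = 18 - 5 = 13

13


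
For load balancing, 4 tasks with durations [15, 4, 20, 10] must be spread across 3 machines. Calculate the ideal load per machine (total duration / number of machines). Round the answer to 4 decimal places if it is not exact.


Total processing time = 15 + 4 + 20 + 10 = 49
Number of machines = 3
Ideal balanced load = 49 / 3 = 16.3333

16.3333


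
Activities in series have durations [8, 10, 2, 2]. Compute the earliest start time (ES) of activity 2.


Activity 2 starts after activities 1 through 1 complete.
Predecessor durations: [8]
ES = 8 = 8

8


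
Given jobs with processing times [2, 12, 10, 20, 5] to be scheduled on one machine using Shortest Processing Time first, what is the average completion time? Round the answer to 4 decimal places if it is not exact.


Sort jobs by processing time (SPT order): [2, 5, 10, 12, 20]
Compute completion times sequentially:
  Job 1: processing = 2, completes at 2
  Job 2: processing = 5, completes at 7
  Job 3: processing = 10, completes at 17
  Job 4: processing = 12, completes at 29
  Job 5: processing = 20, completes at 49
Sum of completion times = 104
Average completion time = 104/5 = 20.8

20.8
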